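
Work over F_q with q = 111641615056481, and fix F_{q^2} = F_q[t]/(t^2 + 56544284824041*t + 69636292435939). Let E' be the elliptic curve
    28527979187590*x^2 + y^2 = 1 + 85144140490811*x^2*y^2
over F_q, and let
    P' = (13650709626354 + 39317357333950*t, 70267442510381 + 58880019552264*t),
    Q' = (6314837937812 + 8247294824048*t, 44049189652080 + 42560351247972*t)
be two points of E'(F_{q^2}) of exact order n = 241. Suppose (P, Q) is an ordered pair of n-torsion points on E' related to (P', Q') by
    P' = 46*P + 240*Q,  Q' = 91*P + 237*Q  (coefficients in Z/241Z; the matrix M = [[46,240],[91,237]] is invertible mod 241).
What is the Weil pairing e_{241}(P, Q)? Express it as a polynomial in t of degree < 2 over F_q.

e_{241} is bilinear + alternating on E[241], so e_{241}(46*P + 240*Q, 91*P + 237*Q) = e_{241}(P,Q)^(46*237-240*91).
Hence e(P,Q) = e(P',Q')^{57} where 57 = 148^{-1} mod 241.
Edwards->Montgomery: u=(1+y)/(1-y), v=u/x -> 105175006709053v^2=u^3+107101460605038u^2+u; then x_W=13756363438315u+74766160807974: y^2=x^3+27049162076995*x+101265751602131.
Build f_{241,P'} and f_{241,Q'} via the 8-bit ladder of 241=11110001_2; evaluate at shifted divisors; quotient in F_{111641615056481^2}.
f_P(D_Q)/f_Q(D_P) = 5322858929275 + 101317035441572*t.
Hence e(P,Q) = 102025844815626 + 14490020736248*t in F_{111641615056481^2}^*.

102025844815626 + 14490020736248*t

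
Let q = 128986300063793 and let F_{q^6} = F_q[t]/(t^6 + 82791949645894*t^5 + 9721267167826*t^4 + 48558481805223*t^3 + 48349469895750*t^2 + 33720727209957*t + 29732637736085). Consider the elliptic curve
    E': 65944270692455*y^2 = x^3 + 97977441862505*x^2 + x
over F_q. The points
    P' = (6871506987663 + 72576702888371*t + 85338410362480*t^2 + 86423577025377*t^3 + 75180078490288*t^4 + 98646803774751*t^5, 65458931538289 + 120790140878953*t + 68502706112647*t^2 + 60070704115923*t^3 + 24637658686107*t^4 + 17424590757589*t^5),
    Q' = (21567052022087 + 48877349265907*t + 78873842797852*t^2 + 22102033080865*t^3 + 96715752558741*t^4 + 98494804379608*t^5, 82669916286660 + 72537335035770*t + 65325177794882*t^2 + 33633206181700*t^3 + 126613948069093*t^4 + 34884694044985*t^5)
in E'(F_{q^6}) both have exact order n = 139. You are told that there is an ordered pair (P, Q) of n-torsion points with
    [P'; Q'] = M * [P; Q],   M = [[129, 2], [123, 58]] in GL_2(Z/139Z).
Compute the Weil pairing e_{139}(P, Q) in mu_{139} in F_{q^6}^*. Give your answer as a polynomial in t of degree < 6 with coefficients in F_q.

e_{139}(aP+bQ,cP+dQ) = e_{139}(P,Q)^(ad-bc); with (a,b,c,d)=(129,2,123,58) this gives the det-139 law.
det(M) mod 139 = 8; its inverse in (Z/139)^* is 87 (check: 8*87 mod 139 = 1).
Set x_W=12641384191773*u+1926258711686, y_W=12641384191773*v; then E': y_W^2=x_W^3+95738405109924*x_W+100895527067547.
Miller loop for e_{139} over F_{128986300063793^6}: bits of 139 = 10001011; 7 double steps + 3 add steps, l/v at each.
Miller gives e_{139}(P',Q') = 59492689652396 + 19208350365936*t + 33355725587384*t^2 + 84530459900071*t^3 + 24801142287911*t^4 + 128742031430816*t^5 in F_{128986300063793^6}.
e_{139}(P,Q) = (59492689652396 + 19208350365936*t + 33355725587384*t^2 + 84530459900071*t^3 + 24801142287911*t^4 + 128742031430816*t^5)^{87} = 93238663862862 + 100187131590972*t + 84005176955162*t^2 + 55101959234754*t^3 + 65203975799721*t^4 + 73325599380004*t^5.

93238663862862 + 100187131590972*t + 84005176955162*t^2 + 55101959234754*t^3 + 65203975799721*t^4 + 73325599380004*t^5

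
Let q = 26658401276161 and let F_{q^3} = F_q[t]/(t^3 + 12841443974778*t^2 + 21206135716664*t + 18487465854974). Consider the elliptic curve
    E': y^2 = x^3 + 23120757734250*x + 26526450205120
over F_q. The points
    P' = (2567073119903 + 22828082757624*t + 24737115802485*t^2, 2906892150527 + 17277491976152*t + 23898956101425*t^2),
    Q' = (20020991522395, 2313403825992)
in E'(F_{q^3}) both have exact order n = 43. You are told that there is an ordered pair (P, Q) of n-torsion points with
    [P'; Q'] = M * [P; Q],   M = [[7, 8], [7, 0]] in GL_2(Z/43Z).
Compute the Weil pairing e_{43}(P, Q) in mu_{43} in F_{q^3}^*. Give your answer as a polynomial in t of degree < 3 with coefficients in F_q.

20541746390706 + 16595411993650*t + 25601837369592*t^2

Under M = [[7,8],[7,0]] in GL_2(Z/43), e_{43}(P',Q') = e_{43}(P,Q)^(7*0-8*7 mod 43).
Hence e(P,Q) = e(P',Q')^{33} where 33 = 30^{-1} mod 43.
Run Miller on y^2=x^3+23120757734250*x+26526450205120 over F_{26658401276161}: ladder 101011 (6 bits); e = f_P(D_Q)/f_Q(D_P).
e_{43}(P',Q') = 4857217010479 + 199960460479*t + 17922751430783*t^2.
(4857217010479 + 199960460479*t + 17922751430783*t^2)^{33} mod (26658401276161,f) = 20541746390706 + 16595411993650*t + 25601837369592*t^2.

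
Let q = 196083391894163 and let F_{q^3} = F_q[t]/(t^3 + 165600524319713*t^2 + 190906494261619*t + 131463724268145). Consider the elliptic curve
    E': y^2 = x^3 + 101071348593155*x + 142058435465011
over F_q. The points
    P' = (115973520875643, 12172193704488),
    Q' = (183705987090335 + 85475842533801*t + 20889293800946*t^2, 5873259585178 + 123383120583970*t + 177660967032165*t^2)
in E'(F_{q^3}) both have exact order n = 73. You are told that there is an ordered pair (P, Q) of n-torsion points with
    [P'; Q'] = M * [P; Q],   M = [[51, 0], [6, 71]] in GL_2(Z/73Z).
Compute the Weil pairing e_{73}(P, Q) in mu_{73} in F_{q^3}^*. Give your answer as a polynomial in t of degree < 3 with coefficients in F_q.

The 73-Weil pairing on E[73] over F_{196083391894163} is alternating-bilinear: e_{73}(P',Q') = e_{73}(P,Q)^det(M).
Inverting 44 mod 73: 5. Thus e_{73}(P,Q) = e(P',Q')^{5}.
Miller loop for e_{73} over F_{196083391894163^3}: bits of 73 = 1001001; 6 double steps + 2 add steps, l/v at each.
The quotient is 67625110325935 + 180385202658616*t + 144878547125786*t^2.
Thus e_{73}(P,Q) = 155262382832468 + 103684822451735*t + 16070708296139*t^2.

155262382832468 + 103684822451735*t + 16070708296139*t^2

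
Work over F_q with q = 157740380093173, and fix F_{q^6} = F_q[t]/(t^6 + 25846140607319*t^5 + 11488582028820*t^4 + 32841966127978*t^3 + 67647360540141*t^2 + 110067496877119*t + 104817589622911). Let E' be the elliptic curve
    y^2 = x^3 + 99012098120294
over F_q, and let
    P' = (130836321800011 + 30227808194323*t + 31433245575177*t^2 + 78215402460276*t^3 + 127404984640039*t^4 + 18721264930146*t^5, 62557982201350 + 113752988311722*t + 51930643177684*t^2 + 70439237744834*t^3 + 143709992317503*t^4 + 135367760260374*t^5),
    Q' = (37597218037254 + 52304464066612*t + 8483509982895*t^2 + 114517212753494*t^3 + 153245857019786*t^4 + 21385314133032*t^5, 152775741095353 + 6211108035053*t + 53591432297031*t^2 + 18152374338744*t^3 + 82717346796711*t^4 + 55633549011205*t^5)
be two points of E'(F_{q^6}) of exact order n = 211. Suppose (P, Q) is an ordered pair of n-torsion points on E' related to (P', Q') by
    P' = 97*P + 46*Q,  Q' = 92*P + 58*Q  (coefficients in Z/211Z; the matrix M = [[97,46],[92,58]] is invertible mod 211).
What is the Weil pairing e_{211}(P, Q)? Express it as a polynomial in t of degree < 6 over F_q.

7083827069705 + 137678283837076*t + 93347564135664*t^2 + 1926253030074*t^3 + 28548645881179*t^4 + 149679059804491*t^5

The 211-Weil pairing on E[211] over F_{157740380093173} is alternating-bilinear: e_{211}(P',Q') = e_{211}(P,Q)^det(M).
det(M) mod 211 = 128; its inverse in (Z/211)^* is 61 (check: 128*61 mod 211 = 1).
n = 211 = (11010011)_2 (8 bits, wt 5); accumulate f_{211,P'}(Q'+S)/f_{211,P'}(S) along the 7-step ladder.
e_{211}(P',Q') = 105462892548544 + 18786009771831*t + 90381550084572*t^2 + 104891218083957*t^3 + 109053516990063*t^4 + 114786347251042*t^5.
(105462892548544 + 18786009771831*t + 90381550084572*t^2 + 104891218083957*t^3 + 109053516990063*t^4 + 114786347251042*t^5)^{61} mod (157740380093173,f) = 7083827069705 + 137678283837076*t + 93347564135664*t^2 + 1926253030074*t^3 + 28548645881179*t^4 + 149679059804491*t^5.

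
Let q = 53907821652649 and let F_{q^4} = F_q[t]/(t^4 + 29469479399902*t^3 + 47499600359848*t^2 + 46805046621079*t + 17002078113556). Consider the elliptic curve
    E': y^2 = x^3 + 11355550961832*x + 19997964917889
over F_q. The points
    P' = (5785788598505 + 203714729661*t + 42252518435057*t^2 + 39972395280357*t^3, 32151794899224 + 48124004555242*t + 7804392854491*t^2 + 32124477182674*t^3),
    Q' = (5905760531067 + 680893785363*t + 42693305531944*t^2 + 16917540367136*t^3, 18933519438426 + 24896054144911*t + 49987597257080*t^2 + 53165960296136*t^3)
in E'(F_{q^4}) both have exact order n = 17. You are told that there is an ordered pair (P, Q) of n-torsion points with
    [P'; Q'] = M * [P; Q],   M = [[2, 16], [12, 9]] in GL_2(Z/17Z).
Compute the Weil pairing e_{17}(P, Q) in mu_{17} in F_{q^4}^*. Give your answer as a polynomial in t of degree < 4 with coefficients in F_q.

Alternating bilinearity on E[17] (values in mu_{17} in F_{53907821652649^4}) gives e(P',Q') = e(P,Q)^det(M).
det M = 2*9 - 16*12 = -174 = 13 (mod 17); 13^{-1} = 4 (mod 17).
Miller loop for e_{17} over F_{53907821652649^4}: bits of 17 = 10001; 4 double steps + 1 add steps, l/v at each.
The quotient is 49141946168841 + 42957187202481*t + 23306557050079*t^2 + 42556773938085*t^3.
Hence e(P,Q) = 43158400389388 + 27557193382318*t + 19870328402750*t^2 + 23038368440682*t^3 in F_{53907821652649^4}^*.

43158400389388 + 27557193382318*t + 19870328402750*t^2 + 23038368440682*t^3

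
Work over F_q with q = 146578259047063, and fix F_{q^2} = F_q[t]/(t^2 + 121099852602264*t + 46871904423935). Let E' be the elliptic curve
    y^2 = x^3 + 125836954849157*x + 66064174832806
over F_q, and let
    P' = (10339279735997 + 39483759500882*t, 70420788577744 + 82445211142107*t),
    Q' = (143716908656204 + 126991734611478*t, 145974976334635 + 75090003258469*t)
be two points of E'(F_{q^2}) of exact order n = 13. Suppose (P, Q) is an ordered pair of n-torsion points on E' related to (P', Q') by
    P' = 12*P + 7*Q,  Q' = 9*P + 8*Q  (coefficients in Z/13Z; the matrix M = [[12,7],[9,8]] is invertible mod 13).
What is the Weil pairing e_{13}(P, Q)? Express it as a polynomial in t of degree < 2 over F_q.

The 13-Weil pairing on E[13] over F_{146578259047063} is alternating-bilinear: e_{13}(P',Q') = e_{13}(P,Q)^det(M).
12*8 - 7*9 = 33; reduced mod 13: det = 7, inverse 2.
Miller loop for e_{13} over F_{146578259047063^2}: bits of 13 = 1101; 3 double steps + 2 add steps, l/v at each.
f_P(D_Q)/f_Q(D_P) = 145550065097511 + 104981475099085*t.
Thus e_{13}(P,Q) = 37059488755342 + 42629579269176*t.

37059488755342 + 42629579269176*t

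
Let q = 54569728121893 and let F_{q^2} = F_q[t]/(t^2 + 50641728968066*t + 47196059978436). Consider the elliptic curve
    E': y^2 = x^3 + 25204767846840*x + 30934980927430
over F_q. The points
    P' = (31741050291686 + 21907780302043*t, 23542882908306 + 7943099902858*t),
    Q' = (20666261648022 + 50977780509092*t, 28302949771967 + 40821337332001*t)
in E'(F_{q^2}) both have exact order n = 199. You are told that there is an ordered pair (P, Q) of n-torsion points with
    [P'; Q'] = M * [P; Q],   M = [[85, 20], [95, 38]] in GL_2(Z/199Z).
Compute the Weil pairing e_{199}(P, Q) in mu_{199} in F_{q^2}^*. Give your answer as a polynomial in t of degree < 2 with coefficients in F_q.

40187628737152 + 27122856038782*t

e_{199} is bilinear + alternating on E[199], so e_{199}(85*P + 20*Q, 95*P + 38*Q) = e_{199}(P,Q)^(85*38-20*95).
Hence e(P,Q) = e(P',Q')^{60} where 60 = 136^{-1} mod 199.
8-bit Miller (11000111) on E'/F_{54569728121893} with a'=25204767846840, b'=30934980927430: accumulate tangent/chord ratios at Q'+S and P'+S'.
So e_{199}(P',Q') = 14074117740760 + 44017557674723*t.
e_{199}(P,Q) = (14074117740760 + 44017557674723*t)^{60} = 40187628737152 + 27122856038782*t.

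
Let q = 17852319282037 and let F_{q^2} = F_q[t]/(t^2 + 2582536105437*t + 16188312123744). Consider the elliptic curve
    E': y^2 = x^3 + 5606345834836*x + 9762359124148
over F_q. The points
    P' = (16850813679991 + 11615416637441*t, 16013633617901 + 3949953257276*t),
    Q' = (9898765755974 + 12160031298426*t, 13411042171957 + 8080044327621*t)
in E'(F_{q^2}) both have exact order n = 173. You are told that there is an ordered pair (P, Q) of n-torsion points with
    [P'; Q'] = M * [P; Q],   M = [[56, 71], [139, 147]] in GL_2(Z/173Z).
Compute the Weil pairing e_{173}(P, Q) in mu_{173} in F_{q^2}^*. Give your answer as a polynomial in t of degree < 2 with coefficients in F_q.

Alternating bilinearity on E[173] (values in mu_{173} in F_{17852319282037^2}) gives e(P',Q') = e(P,Q)^det(M).
det(M) mod 173 = 93; its inverse in (Z/173)^* is 80 (check: 93*80 mod 173 = 1).
8-bit Miller (10101101) on E'/F_{17852319282037} with a'=5606345834836, b'=9762359124148: accumulate tangent/chord ratios at Q'+S and P'+S'.
e_{173}(P',Q') = 6608184589140 + 15947001265741*t.
Hence e(P,Q) = 5538694420115 + 16240042486388*t in F_{17852319282037^2}^*.

5538694420115 + 16240042486388*t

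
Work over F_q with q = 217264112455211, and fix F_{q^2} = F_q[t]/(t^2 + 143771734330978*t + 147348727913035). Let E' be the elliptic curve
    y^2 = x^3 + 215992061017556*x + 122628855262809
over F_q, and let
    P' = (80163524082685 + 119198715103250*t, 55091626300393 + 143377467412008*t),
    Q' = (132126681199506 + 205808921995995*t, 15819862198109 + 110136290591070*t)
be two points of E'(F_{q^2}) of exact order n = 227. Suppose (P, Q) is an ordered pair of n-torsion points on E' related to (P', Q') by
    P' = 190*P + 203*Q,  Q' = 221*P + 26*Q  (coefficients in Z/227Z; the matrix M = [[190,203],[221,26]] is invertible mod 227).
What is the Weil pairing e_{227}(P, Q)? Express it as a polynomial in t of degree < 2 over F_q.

Alternating bilinearity on E[227] (values in mu_{227} in F_{217264112455211^2}) gives e(P',Q') = e(P,Q)^det(M).
det(M) mod 227 = 29; its inverse in (Z/227)^* is 47 (check: 29*47 mod 227 = 1).
Miller loop for e_{227} over F_{217264112455211^2}: bits of 227 = 11100011; 7 double steps + 4 add steps, l/v at each.
So e_{227}(P',Q') = 54982389546133 + 50201775118138*t.
Raise to 47: e(P,Q) = 104349306508890 + 167677239095222*t in mu_{227}.

104349306508890 + 167677239095222*t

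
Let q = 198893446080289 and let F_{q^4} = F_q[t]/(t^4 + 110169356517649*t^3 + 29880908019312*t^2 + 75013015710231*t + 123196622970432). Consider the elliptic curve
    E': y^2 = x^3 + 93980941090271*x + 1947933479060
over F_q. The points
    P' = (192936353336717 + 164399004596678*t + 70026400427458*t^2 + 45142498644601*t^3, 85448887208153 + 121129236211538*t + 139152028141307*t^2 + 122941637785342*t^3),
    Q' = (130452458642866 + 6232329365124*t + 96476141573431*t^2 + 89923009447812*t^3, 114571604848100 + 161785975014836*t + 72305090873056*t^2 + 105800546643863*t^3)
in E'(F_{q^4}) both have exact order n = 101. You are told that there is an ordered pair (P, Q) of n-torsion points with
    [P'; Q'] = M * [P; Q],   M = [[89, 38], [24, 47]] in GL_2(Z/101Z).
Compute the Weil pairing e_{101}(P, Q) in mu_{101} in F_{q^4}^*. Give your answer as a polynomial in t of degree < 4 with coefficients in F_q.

Alternating bilinearity on E[101] (values in mu_{101} in F_{198893446080289^4}) gives e(P',Q') = e(P,Q)^det(M).
Inverting 39 mod 101: 57. Thus e_{101}(P,Q) = e(P',Q')^{57}.
Run Miller on y^2=x^3+93980941090271*x+1947933479060 over F_{198893446080289}: ladder 1100101 (7 bits); e = f_P(D_Q)/f_Q(D_P).
The quotient is 182336445293099 + 53561917391233*t + 123391819187943*t^2 + 128144600827678*t^3.
e_{101}(P,Q) = (182336445293099 + 53561917391233*t + 123391819187943*t^2 + 128144600827678*t^3)^{57} = 171982472056823 + 37916742858724*t + 184954821909982*t^2 + 196689855243680*t^3.

171982472056823 + 37916742858724*t + 184954821909982*t^2 + 196689855243680*t^3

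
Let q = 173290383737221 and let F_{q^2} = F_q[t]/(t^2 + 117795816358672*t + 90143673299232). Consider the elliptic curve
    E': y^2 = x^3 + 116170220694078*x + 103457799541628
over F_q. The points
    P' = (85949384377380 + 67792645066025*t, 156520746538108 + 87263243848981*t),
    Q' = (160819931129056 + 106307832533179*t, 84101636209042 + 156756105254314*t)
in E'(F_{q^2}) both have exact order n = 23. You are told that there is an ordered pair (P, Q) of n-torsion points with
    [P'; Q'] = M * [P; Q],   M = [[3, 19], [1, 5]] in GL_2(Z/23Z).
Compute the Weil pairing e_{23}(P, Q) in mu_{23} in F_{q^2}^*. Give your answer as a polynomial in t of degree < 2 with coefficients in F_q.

99826796335845 + 127636281323938*t

e_{23} is bilinear + alternating on E[23], so e_{23}(3*P + 19*Q, 1*P + 5*Q) = e_{23}(P,Q)^(3*5-19*1).
det M = 3*5 - 19*1 = -4 = 19 (mod 23); 19^{-1} = 17 (mod 23).
n = 23 = (10111)_2 (5 bits, wt 4); accumulate f_{23,P'}(Q'+S)/f_{23,P'}(S) along the 4-step ladder.
So e_{23}(P',Q') = 114572672803621 + 64704460728222*t.
Finally e_{23}(P,Q) = 99826796335845 + 127636281323938*t.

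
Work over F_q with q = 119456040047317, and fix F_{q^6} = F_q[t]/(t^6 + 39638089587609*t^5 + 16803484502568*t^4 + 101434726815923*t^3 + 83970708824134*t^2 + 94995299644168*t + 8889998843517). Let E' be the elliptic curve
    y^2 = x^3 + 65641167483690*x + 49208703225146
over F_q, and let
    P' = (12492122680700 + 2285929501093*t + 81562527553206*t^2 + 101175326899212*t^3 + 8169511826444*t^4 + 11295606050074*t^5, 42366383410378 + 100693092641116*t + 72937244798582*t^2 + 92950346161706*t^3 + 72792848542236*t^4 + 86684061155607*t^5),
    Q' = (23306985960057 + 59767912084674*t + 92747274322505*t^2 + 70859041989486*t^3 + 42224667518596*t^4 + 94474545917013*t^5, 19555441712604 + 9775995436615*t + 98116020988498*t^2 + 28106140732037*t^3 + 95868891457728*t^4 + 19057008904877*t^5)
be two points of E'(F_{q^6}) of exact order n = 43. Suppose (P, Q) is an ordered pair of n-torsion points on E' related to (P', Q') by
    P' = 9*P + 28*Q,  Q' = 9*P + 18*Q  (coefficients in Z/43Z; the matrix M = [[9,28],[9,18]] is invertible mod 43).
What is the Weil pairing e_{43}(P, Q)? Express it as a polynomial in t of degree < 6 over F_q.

e_{43}(aP+bQ,cP+dQ) = e_{43}(P,Q)^(ad-bc); with (a,b,c,d)=(9,28,9,18) this gives the det-43 law.
det M = 9*18 - 28*9 = -90 = 39 (mod 43); 39^{-1} = 32 (mod 43).
Miller loop for e_{43} over F_{119456040047317^6}: bits of 43 = 101011; 5 double steps + 3 add steps, l/v at each.
e_{43}(P',Q') = 111474779348180 + 89907538929945*t + 19334453785069*t^2 + 117888963730563*t^3 + 53934882336062*t^4 + 100525616244997*t^5.
Raise to 32: e(P,Q) = 95844425758253 + 80945088120000*t + 98952833252094*t^2 + 56688655857350*t^3 + 14423975192255*t^4 + 31783117988224*t^5 in mu_{43}.

95844425758253 + 80945088120000*t + 98952833252094*t^2 + 56688655857350*t^3 + 14423975192255*t^4 + 31783117988224*t^5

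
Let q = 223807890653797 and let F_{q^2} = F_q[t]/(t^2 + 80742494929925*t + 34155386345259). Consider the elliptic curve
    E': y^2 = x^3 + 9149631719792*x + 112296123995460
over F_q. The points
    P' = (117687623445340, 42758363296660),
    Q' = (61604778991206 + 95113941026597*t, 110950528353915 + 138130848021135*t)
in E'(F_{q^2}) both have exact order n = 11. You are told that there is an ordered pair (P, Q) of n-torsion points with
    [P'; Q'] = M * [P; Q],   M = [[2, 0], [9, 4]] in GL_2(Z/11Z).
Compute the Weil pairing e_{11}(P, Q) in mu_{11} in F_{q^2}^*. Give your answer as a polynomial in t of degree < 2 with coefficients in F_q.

Since e_{11}(P,P)=e_{11}(Q,Q)=1 and e_{11}(Q,P)=e_{11}(P,Q)^{-1}, expanding e_{11}(2*P,9*P + 4*Q) leaves e(P,Q)^det(M).
det M = 2*4 - 0*9 = 8 = 8 (mod 11); 8^{-1} = 7 (mod 11).
Run Miller on y^2=x^3+9149631719792*x+112296123995460 over F_{223807890653797}: ladder 1011 (4 bits); e = f_P(D_Q)/f_Q(D_P).
e_{11}(P',Q') = 151002903627284 + 93469883272723*t.
e_{11}(P,Q) = (151002903627284 + 93469883272723*t)^{7} = 87213183056621 + 149020357967283*t.

87213183056621 + 149020357967283*t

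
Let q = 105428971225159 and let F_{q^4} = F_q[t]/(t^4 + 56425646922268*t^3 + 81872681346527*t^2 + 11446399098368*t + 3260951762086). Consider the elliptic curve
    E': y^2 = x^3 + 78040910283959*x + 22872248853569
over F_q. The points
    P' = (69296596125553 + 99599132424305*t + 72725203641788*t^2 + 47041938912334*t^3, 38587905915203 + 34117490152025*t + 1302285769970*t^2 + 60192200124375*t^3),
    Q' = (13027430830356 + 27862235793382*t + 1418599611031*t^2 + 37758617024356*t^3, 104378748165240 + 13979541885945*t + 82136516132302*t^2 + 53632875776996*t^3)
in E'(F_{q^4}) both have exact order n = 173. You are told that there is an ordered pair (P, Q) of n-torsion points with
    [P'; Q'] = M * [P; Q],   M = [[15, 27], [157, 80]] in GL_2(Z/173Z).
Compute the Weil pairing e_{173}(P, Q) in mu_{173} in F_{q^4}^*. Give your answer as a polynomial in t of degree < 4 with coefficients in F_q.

68069873601336 + 94763765020513*t + 52083193891733*t^2 + 73785313474429*t^3

The 173-Weil pairing on E[173] over F_{105428971225159} is alternating-bilinear: e_{173}(P',Q') = e_{173}(P,Q)^det(M).
Hence e(P,Q) = e(P',Q')^{30} where 30 = 75^{-1} mod 173.
Build f_{173,P'} and f_{173,Q'} via the 8-bit ladder of 173=10101101_2; evaluate at shifted divisors; quotient in F_{105428971225159^4}.
e_{173}(P',Q') = 4389885617619 + 37510393231117*t + 75180983826862*t^2 + 36350388270260*t^3.
Hence e(P,Q) = 68069873601336 + 94763765020513*t + 52083193891733*t^2 + 73785313474429*t^3 in F_{105428971225159^4}^*.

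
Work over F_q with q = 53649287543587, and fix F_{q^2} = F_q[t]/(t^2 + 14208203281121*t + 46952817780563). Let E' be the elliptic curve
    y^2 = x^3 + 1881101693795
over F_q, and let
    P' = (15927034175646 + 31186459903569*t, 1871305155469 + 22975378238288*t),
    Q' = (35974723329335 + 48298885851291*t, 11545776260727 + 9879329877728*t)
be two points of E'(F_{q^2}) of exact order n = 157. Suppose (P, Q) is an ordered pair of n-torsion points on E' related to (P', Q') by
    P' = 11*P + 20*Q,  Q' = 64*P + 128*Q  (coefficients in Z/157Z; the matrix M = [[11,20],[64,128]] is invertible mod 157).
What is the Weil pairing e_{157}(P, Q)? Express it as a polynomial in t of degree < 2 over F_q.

3580125637577 + 18361467806721*t

e_{157}(aP+bQ,cP+dQ) = e_{157}(P,Q)^(ad-bc); with (a,b,c,d)=(11,20,64,128) this gives the det-157 law.
Inverting 128 mod 157: 92. Thus e_{157}(P,Q) = e(P',Q')^{92}.
n = 157 = (10011101)_2 (8 bits, wt 5); accumulate f_{157,P'}(Q'+S)/f_{157,P'}(S) along the 7-step ladder.
Result: e(P',Q') = 27720440615381 + 44062964301030*t.
Raise to 92: e(P,Q) = 3580125637577 + 18361467806721*t in mu_{157}.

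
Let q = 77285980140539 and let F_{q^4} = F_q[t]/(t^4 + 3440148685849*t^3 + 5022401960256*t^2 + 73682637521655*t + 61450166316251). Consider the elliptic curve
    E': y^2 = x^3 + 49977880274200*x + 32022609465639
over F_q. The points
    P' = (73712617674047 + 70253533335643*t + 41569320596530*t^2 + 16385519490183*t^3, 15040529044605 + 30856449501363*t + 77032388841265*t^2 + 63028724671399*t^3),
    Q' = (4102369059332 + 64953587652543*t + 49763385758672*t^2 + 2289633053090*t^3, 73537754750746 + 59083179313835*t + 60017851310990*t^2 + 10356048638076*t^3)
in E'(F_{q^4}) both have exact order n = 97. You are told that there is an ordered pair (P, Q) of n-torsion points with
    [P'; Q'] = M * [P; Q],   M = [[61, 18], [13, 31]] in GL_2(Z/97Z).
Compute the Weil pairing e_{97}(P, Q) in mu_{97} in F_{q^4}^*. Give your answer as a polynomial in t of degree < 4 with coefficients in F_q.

e_{97}(aP+bQ,cP+dQ) = e_{97}(P,Q)^(ad-bc); with (a,b,c,d)=(61,18,13,31) this gives the det-97 law.
61*31 - 18*13 = 1657; reduced mod 97: det = 8, inverse 85.
n = 97 = (1100001)_2 (7 bits, wt 3); accumulate f_{97,P'}(Q'+S)/f_{97,P'}(S) along the 6-step ladder.
The quotient is 1040027990974 + 75926277934390*t + 71322220622321*t^2 + 55024572261762*t^3.
(1040027990974 + 75926277934390*t + 71322220622321*t^2 + 55024572261762*t^3)^{85} mod (77285980140539,f) = 12235532646842 + 5779818377487*t + 57007636594145*t^2 + 43458854855718*t^3.

12235532646842 + 5779818377487*t + 57007636594145*t^2 + 43458854855718*t^3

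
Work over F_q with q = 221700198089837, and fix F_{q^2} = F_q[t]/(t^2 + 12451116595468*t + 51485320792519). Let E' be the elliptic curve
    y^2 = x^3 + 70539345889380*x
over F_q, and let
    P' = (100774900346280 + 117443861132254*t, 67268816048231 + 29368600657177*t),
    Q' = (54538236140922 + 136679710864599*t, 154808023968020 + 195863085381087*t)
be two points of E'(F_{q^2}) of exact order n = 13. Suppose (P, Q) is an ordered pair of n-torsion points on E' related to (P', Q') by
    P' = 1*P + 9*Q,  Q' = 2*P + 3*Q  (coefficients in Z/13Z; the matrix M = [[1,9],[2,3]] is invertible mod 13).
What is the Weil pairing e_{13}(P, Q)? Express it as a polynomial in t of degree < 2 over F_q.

199840439269423 + 167246051157142*t

e_{13} is bilinear + alternating on E[13], so e_{13}(1*P + 9*Q, 2*P + 3*Q) = e_{13}(P,Q)^(1*3-9*2).
1*3 - 9*2 = -15; reduced mod 13: det = 11, inverse 6.
Build f_{13,P'} and f_{13,Q'} via the 4-bit ladder of 13=1101_2; evaluate at shifted divisors; quotient in F_{221700198089837^2}.
Result: e(P',Q') = 151275353437482 + 215920898401000*t.
e_{13}(P,Q) = (151275353437482 + 215920898401000*t)^{6} = 199840439269423 + 167246051157142*t.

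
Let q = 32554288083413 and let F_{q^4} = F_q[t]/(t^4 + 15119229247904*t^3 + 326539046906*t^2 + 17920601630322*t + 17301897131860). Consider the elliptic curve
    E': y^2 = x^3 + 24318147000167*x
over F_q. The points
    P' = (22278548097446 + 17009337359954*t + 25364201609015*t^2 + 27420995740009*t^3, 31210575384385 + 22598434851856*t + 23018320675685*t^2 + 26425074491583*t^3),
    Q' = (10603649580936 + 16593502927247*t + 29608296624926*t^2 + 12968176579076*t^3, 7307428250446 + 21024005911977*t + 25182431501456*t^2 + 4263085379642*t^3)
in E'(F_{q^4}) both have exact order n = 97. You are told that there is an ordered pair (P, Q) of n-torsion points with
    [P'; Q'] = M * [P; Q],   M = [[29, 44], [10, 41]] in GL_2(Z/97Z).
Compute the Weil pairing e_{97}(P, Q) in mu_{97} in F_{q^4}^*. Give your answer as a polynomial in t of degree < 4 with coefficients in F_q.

Alternating bilinearity on E[97] (values in mu_{97} in F_{32554288083413^4}) gives e(P',Q') = e(P,Q)^det(M).
det(M) mod 97 = 70; its inverse in (Z/97)^* is 79 (check: 70*79 mod 97 = 1).
Run Miller on y^2=x^3+24318147000167*x over F_{32554288083413}: ladder 1100001 (7 bits); e = f_P(D_Q)/f_Q(D_P).
f_P(D_Q)/f_Q(D_P) = 31578845884453 + 22580976190795*t + 32002293624499*t^2 + 28588679101933*t^3.
Finally e_{97}(P,Q) = 26205706038124 + 31803282875921*t + 27002393501084*t^2 + 19956600133478*t^3.

26205706038124 + 31803282875921*t + 27002393501084*t^2 + 19956600133478*t^3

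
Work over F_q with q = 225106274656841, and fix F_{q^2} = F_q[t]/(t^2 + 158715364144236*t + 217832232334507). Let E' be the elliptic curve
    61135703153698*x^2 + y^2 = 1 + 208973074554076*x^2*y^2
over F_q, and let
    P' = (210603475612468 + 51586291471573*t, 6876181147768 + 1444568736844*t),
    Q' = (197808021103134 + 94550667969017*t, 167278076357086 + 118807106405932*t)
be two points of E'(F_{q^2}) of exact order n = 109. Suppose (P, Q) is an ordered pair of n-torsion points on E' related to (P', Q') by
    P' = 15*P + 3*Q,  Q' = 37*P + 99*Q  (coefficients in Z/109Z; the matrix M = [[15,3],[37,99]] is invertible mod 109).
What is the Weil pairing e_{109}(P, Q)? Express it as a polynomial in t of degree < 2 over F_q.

144078063730595 + 53115627892259*t

Since e_{109}(P,P)=e_{109}(Q,Q)=1 and e_{109}(Q,P)=e_{109}(P,Q)^{-1}, expanding e_{109}(15*P + 3*Q,37*P + 99*Q) leaves e(P,Q)^det(M).
det(M) mod 109 = 66; its inverse in (Z/109)^* is 38 (check: 66*38 mod 109 = 1).
Edwards->Montgomery: u=(1+y)/(1-y), v=u/x -> 185763728961860v^2=u^3+95755192091975u^2+u; then x_W=75593794478326u+120053554503576: y^2=x^3+17666871760289*x+156811317141394.
Miller loop for e_{109} over F_{225106274656841^2}: bits of 109 = 1101101; 6 double steps + 4 add steps, l/v at each.
Miller gives e_{109}(P',Q') = 212018191520901 + 52094069352407*t in F_{225106274656841^2}.
Hence e(P,Q) = 144078063730595 + 53115627892259*t in F_{225106274656841^2}^*.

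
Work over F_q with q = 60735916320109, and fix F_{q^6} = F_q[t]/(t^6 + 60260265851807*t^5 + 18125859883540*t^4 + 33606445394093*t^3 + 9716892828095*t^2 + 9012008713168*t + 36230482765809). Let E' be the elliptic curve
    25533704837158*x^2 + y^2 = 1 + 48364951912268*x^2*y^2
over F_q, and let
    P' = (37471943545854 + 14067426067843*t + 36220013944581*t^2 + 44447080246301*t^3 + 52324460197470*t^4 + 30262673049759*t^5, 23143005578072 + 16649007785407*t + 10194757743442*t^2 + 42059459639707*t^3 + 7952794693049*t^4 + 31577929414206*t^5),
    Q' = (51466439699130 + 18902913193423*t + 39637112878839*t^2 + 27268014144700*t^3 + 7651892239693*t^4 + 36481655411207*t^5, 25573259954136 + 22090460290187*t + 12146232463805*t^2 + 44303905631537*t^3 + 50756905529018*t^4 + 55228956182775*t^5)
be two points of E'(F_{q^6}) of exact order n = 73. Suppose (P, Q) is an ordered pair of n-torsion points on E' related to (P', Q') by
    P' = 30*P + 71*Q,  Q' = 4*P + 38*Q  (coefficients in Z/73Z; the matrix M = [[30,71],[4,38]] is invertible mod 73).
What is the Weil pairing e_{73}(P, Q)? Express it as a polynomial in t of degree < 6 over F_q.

2176131834333 + 21308675893778*t + 2035656136922*t^2 + 41605610990436*t^3 + 22181919006201*t^4 + 25584437447108*t^5

Alternating bilinearity on E[73] (values in mu_{73} in F_{60735916320109^6}) gives e(P',Q') = e(P,Q)^det(M).
det M = 30*38 - 71*4 = 856 = 53 (mod 73); 53^{-1} = 62 (mod 73).
Map (x,y)_Ed via u=(1+y)/(1-y), v=(1+y)/((1-y)x) to Montgomery A=58135478393370,B=37531788538873; then to (a',b')=(56742204381892,33272662977914).
Double-and-add over 1001001: 7-1 doublings, 3-1 additions; each step l_{T,T}/v_{2T} or l_{T,P'}/v at Q'+S for random S.
Result: e(P',Q') = 51669006126463 + 34481320444774*t + 4998544091420*t^2 + 56628902250092*t^3 + 16593384556220*t^4 + 16569421638084*t^5.
Hence e(P,Q) = 2176131834333 + 21308675893778*t + 2035656136922*t^2 + 41605610990436*t^3 + 22181919006201*t^4 + 25584437447108*t^5 in F_{60735916320109^6}^*.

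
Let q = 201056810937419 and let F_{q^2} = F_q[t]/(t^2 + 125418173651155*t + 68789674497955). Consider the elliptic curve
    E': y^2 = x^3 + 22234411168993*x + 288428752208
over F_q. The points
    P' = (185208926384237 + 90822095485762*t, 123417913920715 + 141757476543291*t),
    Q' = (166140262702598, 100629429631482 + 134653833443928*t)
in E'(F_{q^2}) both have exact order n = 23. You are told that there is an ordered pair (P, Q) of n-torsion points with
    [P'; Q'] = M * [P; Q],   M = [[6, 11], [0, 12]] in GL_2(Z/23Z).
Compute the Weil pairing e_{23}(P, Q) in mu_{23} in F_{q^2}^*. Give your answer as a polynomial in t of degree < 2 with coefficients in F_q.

Alternating bilinearity on E[23] (values in mu_{23} in F_{201056810937419^2}) gives e(P',Q') = e(P,Q)^det(M).
So e_{23}(P,Q) = e_{23}(P',Q')^{8}, since 3*8 = 1 mod 23.
Miller loop for e_{23} over F_{201056810937419^2}: bits of 23 = 10111; 4 double steps + 3 add steps, l/v at each.
Result: e(P',Q') = 167911905476587 + 184200555044953*t.
Raise to 8: e(P,Q) = 125892047524777 + 65908614250411*t in mu_{23}.

125892047524777 + 65908614250411*t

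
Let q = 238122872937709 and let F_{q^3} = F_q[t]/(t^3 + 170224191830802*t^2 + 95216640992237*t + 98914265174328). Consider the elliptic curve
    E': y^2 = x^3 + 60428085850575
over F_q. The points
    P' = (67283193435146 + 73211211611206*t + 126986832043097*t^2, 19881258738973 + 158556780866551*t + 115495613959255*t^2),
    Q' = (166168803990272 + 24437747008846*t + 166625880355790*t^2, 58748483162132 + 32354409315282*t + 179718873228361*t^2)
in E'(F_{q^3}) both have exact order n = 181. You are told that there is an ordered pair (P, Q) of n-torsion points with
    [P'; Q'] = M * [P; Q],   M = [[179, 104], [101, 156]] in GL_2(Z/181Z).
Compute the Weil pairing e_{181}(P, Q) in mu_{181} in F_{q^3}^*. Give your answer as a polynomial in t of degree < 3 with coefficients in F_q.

14959085977495 + 177565550830908*t + 94127788790726*t^2

The 181-Weil pairing on E[181] over F_{238122872937709} is alternating-bilinear: e_{181}(P',Q') = e_{181}(P,Q)^det(M).
So e_{181}(P,Q) = e_{181}(P',Q')^{144}, since 44*144 = 1 mod 181.
Miller loop for e_{181} over F_{238122872937709^3}: bits of 181 = 10110101; 7 double steps + 4 add steps, l/v at each.
f_P(D_Q)/f_Q(D_P) = 144391401817069 + 157773688701372*t + 52116573329121*t^2.
(144391401817069 + 157773688701372*t + 52116573329121*t^2)^{144} mod (238122872937709,f) = 14959085977495 + 177565550830908*t + 94127788790726*t^2.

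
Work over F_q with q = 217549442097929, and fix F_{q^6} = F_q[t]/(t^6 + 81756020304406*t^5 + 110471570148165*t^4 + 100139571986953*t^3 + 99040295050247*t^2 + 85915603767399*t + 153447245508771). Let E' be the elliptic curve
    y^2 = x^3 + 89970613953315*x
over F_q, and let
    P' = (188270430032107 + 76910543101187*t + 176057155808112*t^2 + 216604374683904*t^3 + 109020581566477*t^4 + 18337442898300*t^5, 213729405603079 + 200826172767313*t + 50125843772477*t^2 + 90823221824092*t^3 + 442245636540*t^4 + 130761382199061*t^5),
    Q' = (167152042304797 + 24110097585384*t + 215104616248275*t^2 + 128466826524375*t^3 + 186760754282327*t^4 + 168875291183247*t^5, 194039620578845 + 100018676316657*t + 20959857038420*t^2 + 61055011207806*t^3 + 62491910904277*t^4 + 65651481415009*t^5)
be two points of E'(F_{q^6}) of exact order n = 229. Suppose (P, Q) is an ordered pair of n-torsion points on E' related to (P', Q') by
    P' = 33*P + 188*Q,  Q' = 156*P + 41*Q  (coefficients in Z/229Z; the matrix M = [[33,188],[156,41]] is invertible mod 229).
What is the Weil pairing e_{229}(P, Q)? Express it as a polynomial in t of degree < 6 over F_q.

95012014258778 + 74304271335778*t + 1356503900598*t^2 + 9539815620081*t^3 + 185633231823023*t^4 + 57659261514981*t^5

Since e_{229}(P,P)=e_{229}(Q,Q)=1 and e_{229}(Q,P)=e_{229}(P,Q)^{-1}, expanding e_{229}(33*P + 188*Q,156*P + 41*Q) leaves e(P,Q)^det(M).
Inverting 192 mod 229: 99. Thus e_{229}(P,Q) = e(P',Q')^{99}.
Build f_{229,P'} and f_{229,Q'} via the 8-bit ladder of 229=11100101_2; evaluate at shifted divisors; quotient in F_{217549442097929^6}.
Miller gives e_{229}(P',Q') = 178886146566789 + 179681268405391*t + 19841174556922*t^2 + 189580566920225*t^3 + 24455533554206*t^4 + 102772440177258*t^5 in F_{217549442097929^6}.
Thus e_{229}(P,Q) = 95012014258778 + 74304271335778*t + 1356503900598*t^2 + 9539815620081*t^3 + 185633231823023*t^4 + 57659261514981*t^5.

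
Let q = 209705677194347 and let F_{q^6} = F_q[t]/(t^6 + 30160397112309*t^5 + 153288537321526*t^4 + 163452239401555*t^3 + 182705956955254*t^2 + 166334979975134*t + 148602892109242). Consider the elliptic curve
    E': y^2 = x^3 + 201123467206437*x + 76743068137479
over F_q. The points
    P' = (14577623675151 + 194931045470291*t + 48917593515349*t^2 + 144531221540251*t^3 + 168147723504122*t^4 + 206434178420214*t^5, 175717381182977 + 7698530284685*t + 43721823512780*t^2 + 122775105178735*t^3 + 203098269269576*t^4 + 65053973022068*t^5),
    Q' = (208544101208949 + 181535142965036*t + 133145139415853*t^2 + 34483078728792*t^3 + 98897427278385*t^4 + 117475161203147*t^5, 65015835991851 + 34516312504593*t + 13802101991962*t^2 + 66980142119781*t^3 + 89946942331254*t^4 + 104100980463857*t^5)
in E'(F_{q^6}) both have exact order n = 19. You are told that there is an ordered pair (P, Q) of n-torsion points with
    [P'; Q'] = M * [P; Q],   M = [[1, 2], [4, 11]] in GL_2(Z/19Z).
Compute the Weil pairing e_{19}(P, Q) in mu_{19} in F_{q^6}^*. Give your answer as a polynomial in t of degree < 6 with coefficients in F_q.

171841778414127 + 182366012803741*t + 78612290518604*t^2 + 21765445715224*t^3 + 84425329764516*t^4 + 33034322479338*t^5

The 19-Weil pairing on E[19] over F_{209705677194347} is alternating-bilinear: e_{19}(P',Q') = e_{19}(P,Q)^det(M).
1*11 - 2*4 = 3; reduced mod 19: det = 3, inverse 13.
Double-and-add over 10011: 5-1 doublings, 3-1 additions; each step l_{T,T}/v_{2T} or l_{T,P'}/v at Q'+S for random S.
The quotient is 181353910268059 + 1769516276195*t + 148574174380405*t^2 + 177276624709085*t^3 + 150790663858252*t^4 + 163714453639524*t^5.
e_{19}(P,Q) = (181353910268059 + 1769516276195*t + 148574174380405*t^2 + 177276624709085*t^3 + 150790663858252*t^4 + 163714453639524*t^5)^{13} = 171841778414127 + 182366012803741*t + 78612290518604*t^2 + 21765445715224*t^3 + 84425329764516*t^4 + 33034322479338*t^5.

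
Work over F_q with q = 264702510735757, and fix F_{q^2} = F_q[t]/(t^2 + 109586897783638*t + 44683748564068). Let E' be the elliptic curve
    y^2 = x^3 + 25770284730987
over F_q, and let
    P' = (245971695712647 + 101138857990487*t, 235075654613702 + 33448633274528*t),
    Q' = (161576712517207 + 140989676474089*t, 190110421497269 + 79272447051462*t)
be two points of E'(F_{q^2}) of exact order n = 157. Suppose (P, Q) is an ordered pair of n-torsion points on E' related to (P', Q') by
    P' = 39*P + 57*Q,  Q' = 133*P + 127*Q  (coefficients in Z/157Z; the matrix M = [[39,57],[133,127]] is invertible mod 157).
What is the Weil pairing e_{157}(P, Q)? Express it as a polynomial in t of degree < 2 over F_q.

126214984619245 + 76329492093096*t

Alternating bilinearity on E[157] (values in mu_{157} in F_{264702510735757^2}) gives e(P',Q') = e(P,Q)^det(M).
So e_{157}(P,Q) = e_{157}(P',Q')^{23}, since 41*23 = 1 mod 157.
Build f_{157,P'} and f_{157,Q'} via the 8-bit ladder of 157=10011101_2; evaluate at shifted divisors; quotient in F_{264702510735757^2}.
Result: e(P',Q') = 37345298068629 + 27241558047084*t.
Raise to 23: e(P,Q) = 126214984619245 + 76329492093096*t in mu_{157}.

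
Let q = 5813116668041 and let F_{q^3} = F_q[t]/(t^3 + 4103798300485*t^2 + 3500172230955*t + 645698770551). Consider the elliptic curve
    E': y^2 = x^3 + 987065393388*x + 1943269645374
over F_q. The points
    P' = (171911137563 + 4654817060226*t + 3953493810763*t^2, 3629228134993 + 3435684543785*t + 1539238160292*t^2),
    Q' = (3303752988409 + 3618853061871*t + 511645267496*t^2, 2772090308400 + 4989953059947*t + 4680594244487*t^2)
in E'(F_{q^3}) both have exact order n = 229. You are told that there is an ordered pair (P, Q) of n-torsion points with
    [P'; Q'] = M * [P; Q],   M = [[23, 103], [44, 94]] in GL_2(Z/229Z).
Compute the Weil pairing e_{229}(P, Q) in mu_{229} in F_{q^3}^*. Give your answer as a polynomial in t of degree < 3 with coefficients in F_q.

230532568559 + 1622212384287*t + 812047349379*t^2

The 229-Weil pairing on E[229] over F_{5813116668041} is alternating-bilinear: e_{229}(P',Q') = e_{229}(P,Q)^det(M).
So e_{229}(P,Q) = e_{229}(P',Q')^{83}, since 149*83 = 1 mod 229.
Miller loop for e_{229} over F_{5813116668041^3}: bits of 229 = 11100101; 7 double steps + 4 add steps, l/v at each.
f_P(D_Q)/f_Q(D_P) = 1356193495994 + 934571804927*t + 3749303845095*t^2.
Raise to 83: e(P,Q) = 230532568559 + 1622212384287*t + 812047349379*t^2 in mu_{229}.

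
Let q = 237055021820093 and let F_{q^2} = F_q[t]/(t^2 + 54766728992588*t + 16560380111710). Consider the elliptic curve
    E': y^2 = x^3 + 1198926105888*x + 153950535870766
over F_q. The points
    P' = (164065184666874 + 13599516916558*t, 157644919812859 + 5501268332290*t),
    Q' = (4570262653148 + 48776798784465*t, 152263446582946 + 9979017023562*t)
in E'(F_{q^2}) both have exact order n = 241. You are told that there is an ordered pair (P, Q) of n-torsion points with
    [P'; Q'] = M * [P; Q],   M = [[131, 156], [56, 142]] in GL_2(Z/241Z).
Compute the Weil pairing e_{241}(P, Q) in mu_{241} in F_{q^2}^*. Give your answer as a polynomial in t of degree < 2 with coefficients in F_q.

Since e_{241}(P,P)=e_{241}(Q,Q)=1 and e_{241}(Q,P)=e_{241}(P,Q)^{-1}, expanding e_{241}(131*P + 156*Q,56*P + 142*Q) leaves e(P,Q)^det(M).
Inverting 226 mod 241: 16. Thus e_{241}(P,Q) = e(P',Q')^{16}.
Run Miller on y^2=x^3+1198926105888*x+153950535870766 over F_{237055021820093}: ladder 11110001 (8 bits); e = f_P(D_Q)/f_Q(D_P).
So e_{241}(P',Q') = 61535200622686 + 111644944150325*t.
(61535200622686 + 111644944150325*t)^{16} mod (237055021820093,f) = 108232055105696 + 141494359184954*t.

108232055105696 + 141494359184954*t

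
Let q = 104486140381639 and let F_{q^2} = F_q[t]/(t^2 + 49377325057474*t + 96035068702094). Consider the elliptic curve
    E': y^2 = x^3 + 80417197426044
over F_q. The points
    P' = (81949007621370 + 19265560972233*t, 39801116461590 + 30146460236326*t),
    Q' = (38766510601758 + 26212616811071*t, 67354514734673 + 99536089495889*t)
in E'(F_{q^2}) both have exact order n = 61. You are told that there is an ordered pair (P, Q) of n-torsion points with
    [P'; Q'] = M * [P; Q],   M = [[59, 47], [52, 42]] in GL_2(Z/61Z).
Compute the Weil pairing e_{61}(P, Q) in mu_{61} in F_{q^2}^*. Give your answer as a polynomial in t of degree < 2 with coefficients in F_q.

Under M = [[59,47],[52,42]] in GL_2(Z/61), e_{61}(P',Q') = e_{61}(P,Q)^(59*42-47*52 mod 61).
59*42 - 47*52 = 34; reduced mod 61: det = 34, inverse 9.
Build f_{61,P'} and f_{61,Q'} via the 6-bit ladder of 61=111101_2; evaluate at shifted divisors; quotient in F_{104486140381639^2}.
The quotient is 68903235816193 + 39159201828283*t.
Hence e(P,Q) = 51721733430029 + 49102946486538*t in F_{104486140381639^2}^*.

51721733430029 + 49102946486538*t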